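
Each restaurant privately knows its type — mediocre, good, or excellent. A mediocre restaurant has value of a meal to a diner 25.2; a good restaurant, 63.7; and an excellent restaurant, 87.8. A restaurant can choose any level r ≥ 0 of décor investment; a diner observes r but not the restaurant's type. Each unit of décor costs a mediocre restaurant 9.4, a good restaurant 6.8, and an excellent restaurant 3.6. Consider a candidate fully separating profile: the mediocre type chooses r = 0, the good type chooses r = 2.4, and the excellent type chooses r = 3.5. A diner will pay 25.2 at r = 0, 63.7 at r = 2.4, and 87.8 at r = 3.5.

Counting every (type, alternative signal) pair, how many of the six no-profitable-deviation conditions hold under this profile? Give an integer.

Excellent (own payoff 87.8 − 3.6×3.5 = 75.2): to r=0 gives 25.2 → no gain ✓; to r=2.4 gives 63.7 − 3.6×2.4 = 55.06 → no gain ✓.
Good (own payoff 63.7 − 6.8×2.4 = 47.38): to r=0 gives 25.2 → no gain ✓; to r=3.5 gives 87.8 − 6.8×3.5 = 64 → profitable ✗.
Mediocre (own payoff 25.2): to r=2.4 gives 63.7 − 9.4×2.4 = 41.14 → profitable ✗; to r=3.5 gives 87.8 − 9.4×3.5 = 54.9 → profitable ✗.
3 of the 6 constraints hold; not an equilibrium.

3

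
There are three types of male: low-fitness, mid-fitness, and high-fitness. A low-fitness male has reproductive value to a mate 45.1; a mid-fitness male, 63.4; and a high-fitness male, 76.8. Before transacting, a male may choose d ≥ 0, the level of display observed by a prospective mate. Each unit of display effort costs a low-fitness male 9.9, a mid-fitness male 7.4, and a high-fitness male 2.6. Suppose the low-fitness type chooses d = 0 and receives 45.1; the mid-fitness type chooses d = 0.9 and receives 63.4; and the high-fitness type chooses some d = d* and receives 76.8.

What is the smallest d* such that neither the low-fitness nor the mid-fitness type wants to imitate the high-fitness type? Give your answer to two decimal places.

3.20

Low-fitness type (on-path payoff 45.1) won't mimic when 45.1 ≥ 76.8 − 9.9·d*, i.e. d* ≥ 3.20.
Mid-fitness type (on-path payoff 63.4 − 7.4×0.9 = 56.74) won't mimic when 56.74 ≥ 76.8 − 7.4·d*, i.e. d* ≥ 2.71.
Both must hold, so d* = max(3.20, 2.71) = 3.20. The low-fitness type's constraint binds.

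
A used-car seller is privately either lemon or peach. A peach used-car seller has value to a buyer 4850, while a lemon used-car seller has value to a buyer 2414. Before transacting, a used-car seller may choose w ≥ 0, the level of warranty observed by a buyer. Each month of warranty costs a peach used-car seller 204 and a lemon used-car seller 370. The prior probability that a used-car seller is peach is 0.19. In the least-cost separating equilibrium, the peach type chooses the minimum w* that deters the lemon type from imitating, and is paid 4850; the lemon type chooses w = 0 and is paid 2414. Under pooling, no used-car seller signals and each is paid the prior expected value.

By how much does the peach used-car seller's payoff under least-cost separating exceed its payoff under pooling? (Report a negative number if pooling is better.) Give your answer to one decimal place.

Least-cost separating signal: w* solves 2414 = 4850 − 370·w*, so w* = (4850 − 2414)/370 ≈ 6.5838.
Peach type's separating payoff: 4850 − 204 × w* = 4850 − 204 × (4850 − 2414)/370 = 4850 − 496944/370 ≈ 3506.908.
Pooling payoff: 0.19 × 4850 + 0.81 × 2414 = 2876.84.
Difference: 3506.908 − 2876.84 = 630.068, i.e. 630.1 to one decimal place.
The peach type prefers to separate.

630.1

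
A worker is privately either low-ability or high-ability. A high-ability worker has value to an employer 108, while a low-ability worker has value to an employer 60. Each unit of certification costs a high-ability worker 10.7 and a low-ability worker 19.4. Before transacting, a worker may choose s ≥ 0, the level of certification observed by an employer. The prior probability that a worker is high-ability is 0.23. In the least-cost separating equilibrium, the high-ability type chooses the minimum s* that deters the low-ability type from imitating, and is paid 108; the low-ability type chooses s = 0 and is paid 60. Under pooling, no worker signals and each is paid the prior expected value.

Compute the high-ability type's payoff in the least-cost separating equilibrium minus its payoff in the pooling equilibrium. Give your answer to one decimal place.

Least-cost separating signal: s* solves 60 = 108 − 19.4·s*, so s* = (108 − 60)/19.4 ≈ 2.4742.
High-ability type's separating payoff: 108 − 10.7 × s* = 108 − 10.7 × (108 − 60)/19.4 = 108 − 513.6/19.4 ≈ 81.526.
Pooling payoff: 0.23 × 108 + 0.77 × 60 = 71.04.
Difference: 81.526 − 71.04 = 10.486, i.e. 10.5 to one decimal place.
The high-ability type prefers to separate.

10.5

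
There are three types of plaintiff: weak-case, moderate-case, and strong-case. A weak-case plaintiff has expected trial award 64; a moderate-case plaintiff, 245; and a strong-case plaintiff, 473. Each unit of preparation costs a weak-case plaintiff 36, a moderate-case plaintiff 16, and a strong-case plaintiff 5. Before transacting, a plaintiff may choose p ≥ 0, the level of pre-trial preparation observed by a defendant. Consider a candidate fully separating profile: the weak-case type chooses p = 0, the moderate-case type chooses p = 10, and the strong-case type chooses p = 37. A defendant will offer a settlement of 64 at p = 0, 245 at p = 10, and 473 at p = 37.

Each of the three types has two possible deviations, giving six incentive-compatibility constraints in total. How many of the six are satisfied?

6

Strong-case (own payoff 473 − 5×37 = 288): to p=0 gives 64 → no gain ✓; to p=10 gives 245 − 5×10 = 195 → no gain ✓.
Weak-case (own payoff 64): to p=10 gives 245 − 36×10 = -115 → no gain ✓; to p=37 gives 473 − 36×37 = -859 → no gain ✓.
Moderate-case (own payoff 245 − 16×10 = 85): to p=0 gives 64 → no gain ✓; to p=37 gives 473 − 16×37 = -119 → no gain ✓.
6 of the 6 constraints hold; this profile is a separating equilibrium.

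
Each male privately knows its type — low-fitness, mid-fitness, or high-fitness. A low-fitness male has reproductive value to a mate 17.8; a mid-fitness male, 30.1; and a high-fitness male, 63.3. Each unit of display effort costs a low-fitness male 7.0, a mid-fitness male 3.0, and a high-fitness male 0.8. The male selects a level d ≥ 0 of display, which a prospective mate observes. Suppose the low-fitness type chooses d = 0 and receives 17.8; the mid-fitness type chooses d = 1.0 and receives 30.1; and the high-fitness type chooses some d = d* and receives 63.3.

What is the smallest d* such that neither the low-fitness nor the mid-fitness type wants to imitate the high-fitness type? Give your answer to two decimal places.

Low-fitness type (on-path payoff 17.8) won't mimic when 17.8 ≥ 63.3 − 7.0·d*, i.e. d* ≥ 6.50.
Mid-fitness type (on-path payoff 30.1 − 3.0×1.0 = 27.1) won't mimic when 27.1 ≥ 63.3 − 3.0·d*, i.e. d* ≥ 12.07.
Both must hold, so d* = max(6.50, 12.07) = 12.07. The mid-fitness type's constraint binds.

12.07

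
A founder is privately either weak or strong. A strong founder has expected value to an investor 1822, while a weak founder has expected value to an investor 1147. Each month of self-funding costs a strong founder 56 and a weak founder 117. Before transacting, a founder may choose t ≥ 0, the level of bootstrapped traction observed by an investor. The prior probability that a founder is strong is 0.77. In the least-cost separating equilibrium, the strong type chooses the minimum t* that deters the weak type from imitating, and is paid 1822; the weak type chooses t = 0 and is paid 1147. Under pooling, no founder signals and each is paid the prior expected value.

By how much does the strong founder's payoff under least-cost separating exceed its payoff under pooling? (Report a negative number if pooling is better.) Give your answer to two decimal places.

Least-cost separating signal: t* solves 1147 = 1822 − 117·t*, so t* = (1822 − 1147)/117 ≈ 5.7692.
Strong type's separating payoff: 1822 − 56 × t* = 1822 − 56 × (1822 − 1147)/117 = 1822 − 37800/117 ≈ 1498.9231.
Pooling payoff: 0.77 × 1822 + 0.23 × 1147 = 1666.75.
Difference: 1498.9231 − 1666.75 = -167.8269, i.e. -167.83 to two decimal places.
The strong type would prefer the pooling outcome.

-167.83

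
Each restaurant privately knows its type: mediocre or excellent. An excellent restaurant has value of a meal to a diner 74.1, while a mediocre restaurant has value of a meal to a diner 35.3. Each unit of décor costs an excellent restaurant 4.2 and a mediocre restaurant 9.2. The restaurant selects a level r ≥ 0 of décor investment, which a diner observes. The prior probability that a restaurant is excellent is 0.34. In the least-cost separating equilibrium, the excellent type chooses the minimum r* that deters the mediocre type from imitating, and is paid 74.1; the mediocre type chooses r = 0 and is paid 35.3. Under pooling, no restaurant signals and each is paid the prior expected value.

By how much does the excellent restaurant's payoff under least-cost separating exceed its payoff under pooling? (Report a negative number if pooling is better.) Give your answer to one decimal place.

7.9

Least-cost separating signal: r* solves 35.3 = 74.1 − 9.2·r*, so r* = (74.1 − 35.3)/9.2 ≈ 4.2174.
Excellent type's separating payoff: 74.1 − 4.2 × r* = 74.1 − 4.2 × (74.1 − 35.3)/9.2 = 74.1 − 162.96/9.2 ≈ 56.387.
Pooling payoff: 0.34 × 74.1 + 0.66 × 35.3 = 48.492.
Difference: 56.387 − 48.492 = 7.895, i.e. 7.9 to one decimal place.
The excellent type prefers to separate.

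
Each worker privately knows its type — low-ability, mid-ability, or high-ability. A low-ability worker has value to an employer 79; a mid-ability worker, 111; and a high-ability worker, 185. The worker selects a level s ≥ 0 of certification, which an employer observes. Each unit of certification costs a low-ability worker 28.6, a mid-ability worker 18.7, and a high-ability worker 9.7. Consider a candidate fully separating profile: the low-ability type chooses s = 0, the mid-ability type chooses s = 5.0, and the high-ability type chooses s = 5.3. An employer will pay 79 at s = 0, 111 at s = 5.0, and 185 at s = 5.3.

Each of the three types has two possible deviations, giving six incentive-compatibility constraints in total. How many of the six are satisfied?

Mid-ability (own payoff 111 − 18.7×5.0 = 17.5): to s=0 gives 79 → profitable ✗; to s=5.3 gives 185 − 18.7×5.3 = 85.89 → profitable ✗.
High-ability (own payoff 185 − 9.7×5.3 = 133.59): to s=0 gives 79 → no gain ✓; to s=5.0 gives 111 − 9.7×5.0 = 62.5 → no gain ✓.
Low-ability (own payoff 79): to s=5.0 gives 111 − 28.6×5.0 = -32 → no gain ✓; to s=5.3 gives 185 − 28.6×5.3 = 33.42 → no gain ✓.
4 of the 6 constraints hold; not an equilibrium.

4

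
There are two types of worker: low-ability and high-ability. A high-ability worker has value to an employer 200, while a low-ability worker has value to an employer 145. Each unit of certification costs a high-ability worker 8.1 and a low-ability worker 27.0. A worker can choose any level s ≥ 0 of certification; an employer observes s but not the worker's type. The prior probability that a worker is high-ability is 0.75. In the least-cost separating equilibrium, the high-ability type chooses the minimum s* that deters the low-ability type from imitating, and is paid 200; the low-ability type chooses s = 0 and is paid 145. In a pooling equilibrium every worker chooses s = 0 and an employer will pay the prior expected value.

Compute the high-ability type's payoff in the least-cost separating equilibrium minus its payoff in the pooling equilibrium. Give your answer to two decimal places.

Least-cost separating signal: s* solves 145 = 200 − 27.0·s*, so s* = (200 − 145)/27.0 ≈ 2.0370.
High-ability type's separating payoff: 200 − 8.1 × s* = 200 − 8.1 × (200 − 145)/27.0 = 200 − 445.5/27.0 = 183.5.
Pooling payoff: 0.75 × 200 + 0.25 × 145 = 186.25.
Difference: 183.5 − 186.25 = -2.75.
The high-ability type would prefer the pooling outcome.

-2.75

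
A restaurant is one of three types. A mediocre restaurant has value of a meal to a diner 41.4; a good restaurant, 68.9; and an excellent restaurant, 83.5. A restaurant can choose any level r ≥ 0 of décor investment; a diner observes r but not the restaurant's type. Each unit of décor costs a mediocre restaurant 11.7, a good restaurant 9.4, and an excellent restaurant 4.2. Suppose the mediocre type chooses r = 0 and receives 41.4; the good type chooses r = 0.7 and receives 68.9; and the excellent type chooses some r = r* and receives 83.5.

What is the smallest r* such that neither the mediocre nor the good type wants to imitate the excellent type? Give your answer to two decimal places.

Good type (on-path payoff 68.9 − 9.4×0.7 = 62.32) won't mimic when 62.32 ≥ 83.5 − 9.4·r*, i.e. r* ≥ 2.25.
Mediocre type (on-path payoff 41.4) won't mimic when 41.4 ≥ 83.5 − 11.7·r*, i.e. r* ≥ 3.60.
Both must hold, so r* = max(3.60, 2.25) = 3.60. The mediocre type's constraint binds.

3.60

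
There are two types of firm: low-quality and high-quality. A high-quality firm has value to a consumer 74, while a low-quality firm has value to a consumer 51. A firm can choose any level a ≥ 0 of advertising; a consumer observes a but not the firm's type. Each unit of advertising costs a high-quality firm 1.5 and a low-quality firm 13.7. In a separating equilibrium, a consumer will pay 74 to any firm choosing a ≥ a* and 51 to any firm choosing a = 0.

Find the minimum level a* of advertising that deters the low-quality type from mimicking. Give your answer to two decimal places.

A low-quality firm choosing a = 0 receives 51.
Imitating at a* instead would pay 74 at cost 13.7·a*, netting 74 − 13.7·a*.
Indifference: 51 = 74 − 13.7·a*, so a* = (74 − 51) / 13.7 ≈ 1.68.
At a* the low-quality type's incentive constraint just binds; the high-quality type strictly prefers a* since its per-unit cost is lower.

1.68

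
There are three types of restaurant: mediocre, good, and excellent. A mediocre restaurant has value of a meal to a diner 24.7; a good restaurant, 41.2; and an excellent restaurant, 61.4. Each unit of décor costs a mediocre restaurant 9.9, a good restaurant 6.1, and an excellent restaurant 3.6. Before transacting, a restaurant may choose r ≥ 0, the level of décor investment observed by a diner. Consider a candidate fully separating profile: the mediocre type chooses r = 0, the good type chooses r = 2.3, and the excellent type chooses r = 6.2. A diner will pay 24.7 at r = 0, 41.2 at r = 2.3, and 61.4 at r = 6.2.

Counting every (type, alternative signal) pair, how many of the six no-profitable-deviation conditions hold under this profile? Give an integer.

6

Good (own payoff 41.2 − 6.1×2.3 = 27.17): to r=0 gives 24.7 → no gain ✓; to r=6.2 gives 61.4 − 6.1×6.2 = 23.58 → no gain ✓.
Excellent (own payoff 61.4 − 3.6×6.2 = 39.08): to r=0 gives 24.7 → no gain ✓; to r=2.3 gives 41.2 − 3.6×2.3 = 32.92 → no gain ✓.
Mediocre (own payoff 24.7): to r=2.3 gives 41.2 − 9.9×2.3 = 18.43 → no gain ✓; to r=6.2 gives 61.4 − 9.9×6.2 = 0.02 → no gain ✓.
6 of the 6 constraints hold; this profile is a separating equilibrium.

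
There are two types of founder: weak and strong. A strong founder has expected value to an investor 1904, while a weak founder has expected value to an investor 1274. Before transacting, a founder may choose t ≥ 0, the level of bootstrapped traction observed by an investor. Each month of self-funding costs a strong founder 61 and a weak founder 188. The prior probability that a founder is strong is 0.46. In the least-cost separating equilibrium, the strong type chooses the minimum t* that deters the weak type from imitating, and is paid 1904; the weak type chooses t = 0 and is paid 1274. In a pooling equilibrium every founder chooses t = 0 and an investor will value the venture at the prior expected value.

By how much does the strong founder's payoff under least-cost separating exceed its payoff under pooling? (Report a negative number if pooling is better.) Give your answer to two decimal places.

Least-cost separating signal: t* solves 1274 = 1904 − 188·t*, so t* = (1904 − 1274)/188 ≈ 3.3511.
Strong type's separating payoff: 1904 − 61 × t* = 1904 − 61 × (1904 − 1274)/188 = 1904 − 38430/188 ≈ 1699.5851.
Pooling payoff: 0.46 × 1904 + 0.54 × 1274 = 1563.8.
Difference: 1699.5851 − 1563.8 = 135.7851, i.e. 135.79 to two decimal places.
The strong type prefers to separate.

135.79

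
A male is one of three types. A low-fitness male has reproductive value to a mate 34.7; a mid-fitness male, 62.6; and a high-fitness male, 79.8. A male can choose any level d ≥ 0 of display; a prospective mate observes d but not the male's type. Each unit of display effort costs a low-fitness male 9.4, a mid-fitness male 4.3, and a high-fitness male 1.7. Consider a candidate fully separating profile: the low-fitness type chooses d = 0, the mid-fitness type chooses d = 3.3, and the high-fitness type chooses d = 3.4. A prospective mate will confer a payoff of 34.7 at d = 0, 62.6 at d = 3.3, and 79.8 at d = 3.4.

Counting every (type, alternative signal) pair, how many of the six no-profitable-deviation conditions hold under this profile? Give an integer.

High-fitness (own payoff 79.8 − 1.7×3.4 = 74.02): to d=0 gives 34.7 → no gain ✓; to d=3.3 gives 62.6 − 1.7×3.3 = 56.99 → no gain ✓.
Mid-fitness (own payoff 62.6 − 4.3×3.3 = 48.41): to d=0 gives 34.7 → no gain ✓; to d=3.4 gives 79.8 − 4.3×3.4 = 65.18 → profitable ✗.
Low-fitness (own payoff 34.7): to d=3.3 gives 62.6 − 9.4×3.3 = 31.58 → no gain ✓; to d=3.4 gives 79.8 − 9.4×3.4 = 47.84 → profitable ✗.
4 of the 6 constraints hold; not an equilibrium.

4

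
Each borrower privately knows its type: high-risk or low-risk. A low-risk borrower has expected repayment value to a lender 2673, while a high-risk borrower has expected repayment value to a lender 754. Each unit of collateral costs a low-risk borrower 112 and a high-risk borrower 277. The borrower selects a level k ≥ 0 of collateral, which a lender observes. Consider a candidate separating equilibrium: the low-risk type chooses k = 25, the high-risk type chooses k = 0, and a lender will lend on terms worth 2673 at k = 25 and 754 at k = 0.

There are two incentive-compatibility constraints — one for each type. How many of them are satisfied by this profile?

Low-risk type: signal → 2673 − 112 × 25 = -127; deviate to 0 → 754. IC fails (-127 < 754).
High-risk type: stay at 0 → 754; mimic → 2673 − 277 × 25 = -4252. IC holds (754 ≥ -4252).
1 of 2 constraints hold, so this profile is not an equilibrium.

1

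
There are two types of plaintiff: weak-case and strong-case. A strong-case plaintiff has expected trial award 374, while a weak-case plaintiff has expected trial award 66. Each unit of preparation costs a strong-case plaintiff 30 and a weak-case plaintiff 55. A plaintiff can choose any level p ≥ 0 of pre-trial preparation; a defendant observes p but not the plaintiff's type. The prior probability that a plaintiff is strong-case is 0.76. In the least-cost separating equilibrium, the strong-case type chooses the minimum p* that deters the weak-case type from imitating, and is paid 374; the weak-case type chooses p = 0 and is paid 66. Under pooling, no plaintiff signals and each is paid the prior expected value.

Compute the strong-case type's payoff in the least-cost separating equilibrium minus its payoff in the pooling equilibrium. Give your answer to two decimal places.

Least-cost separating signal: p* solves 66 = 374 − 55·p*, so p* = (374 − 66)/55 = 5.6.
Strong-case type's separating payoff: 374 − 30 × p* = 374 − 30 × (374 − 66)/55 = 374 − 9240/55 = 206.
Pooling payoff: 0.76 × 374 + 0.24 × 66 = 300.08.
Difference: 206 − 300.08 = -94.08.
The strong-case type would prefer the pooling outcome.

-94.08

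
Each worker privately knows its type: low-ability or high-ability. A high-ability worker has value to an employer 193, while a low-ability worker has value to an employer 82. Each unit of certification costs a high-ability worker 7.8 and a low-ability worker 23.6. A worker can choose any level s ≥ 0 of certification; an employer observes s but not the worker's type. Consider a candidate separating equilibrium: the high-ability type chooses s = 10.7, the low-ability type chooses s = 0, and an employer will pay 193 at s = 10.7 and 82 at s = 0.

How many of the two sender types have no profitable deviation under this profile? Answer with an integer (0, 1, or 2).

2

High-ability type: signal → 193 − 7.8 × 10.7 = 109.54; deviate to 0 → 82. IC holds (109.54 ≥ 82).
Low-ability type: stay at 0 → 82; mimic → 193 − 23.6 × 10.7 = -59.52. IC holds (82 ≥ -59.52).
2 of 2 constraints hold, so this is a separating equilibrium.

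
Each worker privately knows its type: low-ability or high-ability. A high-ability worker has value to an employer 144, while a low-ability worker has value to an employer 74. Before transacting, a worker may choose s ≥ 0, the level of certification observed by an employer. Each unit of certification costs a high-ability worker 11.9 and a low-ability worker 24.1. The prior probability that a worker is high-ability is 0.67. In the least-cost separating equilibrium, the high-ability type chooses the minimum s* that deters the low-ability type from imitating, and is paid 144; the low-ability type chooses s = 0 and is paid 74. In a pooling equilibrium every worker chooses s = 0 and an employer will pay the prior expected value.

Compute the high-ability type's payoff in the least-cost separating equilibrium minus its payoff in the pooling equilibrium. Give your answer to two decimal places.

Least-cost separating signal: s* solves 74 = 144 − 24.1·s*, so s* = (144 − 74)/24.1 ≈ 2.9046.
High-ability type's separating payoff: 144 − 11.9 × s* = 144 − 11.9 × (144 − 74)/24.1 = 144 − 833/24.1 ≈ 109.4357.
Pooling payoff: 0.67 × 144 + 0.33 × 74 = 120.9.
Difference: 109.4357 − 120.9 = -11.4643, i.e. -11.46 to two decimal places.
The high-ability type would prefer the pooling outcome.

-11.46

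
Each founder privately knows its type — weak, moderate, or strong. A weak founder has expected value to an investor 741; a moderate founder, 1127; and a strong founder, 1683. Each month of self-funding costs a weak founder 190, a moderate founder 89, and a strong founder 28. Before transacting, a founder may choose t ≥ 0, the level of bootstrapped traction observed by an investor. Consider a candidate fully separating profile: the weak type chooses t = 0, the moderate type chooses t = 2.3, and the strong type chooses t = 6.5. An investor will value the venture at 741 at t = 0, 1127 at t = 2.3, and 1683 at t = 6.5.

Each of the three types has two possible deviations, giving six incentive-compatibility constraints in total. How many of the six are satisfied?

5

Weak (own payoff 741): to t=2.3 gives 1127 − 190×2.3 = 690 → no gain ✓; to t=6.5 gives 1683 − 190×6.5 = 448 → no gain ✓.
Moderate (own payoff 1127 − 89×2.3 = 922.3): to t=0 gives 741 → no gain ✓; to t=6.5 gives 1683 − 89×6.5 = 1104.5 → profitable ✗.
Strong (own payoff 1683 − 28×6.5 = 1501): to t=0 gives 741 → no gain ✓; to t=2.3 gives 1127 − 28×2.3 = 1062.6 → no gain ✓.
5 of the 6 constraints hold; not an equilibrium.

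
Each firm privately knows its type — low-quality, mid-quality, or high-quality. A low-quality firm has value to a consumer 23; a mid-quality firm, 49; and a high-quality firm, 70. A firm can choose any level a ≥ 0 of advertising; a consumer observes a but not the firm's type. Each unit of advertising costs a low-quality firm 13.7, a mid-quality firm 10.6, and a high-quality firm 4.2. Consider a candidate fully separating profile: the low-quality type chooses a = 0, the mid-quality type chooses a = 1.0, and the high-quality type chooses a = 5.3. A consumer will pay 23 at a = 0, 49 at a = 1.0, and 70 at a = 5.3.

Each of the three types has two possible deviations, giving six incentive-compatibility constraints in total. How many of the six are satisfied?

Low-quality (own payoff 23): to a=1.0 gives 49 − 13.7×1.0 = 35.3 → profitable ✗; to a=5.3 gives 70 − 13.7×5.3 = -2.61 → no gain ✓.
Mid-quality (own payoff 49 − 10.6×1.0 = 38.4): to a=0 gives 23 → no gain ✓; to a=5.3 gives 70 − 10.6×5.3 = 13.82 → no gain ✓.
High-quality (own payoff 70 − 4.2×5.3 = 47.74): to a=0 gives 23 → no gain ✓; to a=1.0 gives 49 − 4.2×1.0 = 44.8 → no gain ✓.
5 of the 6 constraints hold; not an equilibrium.

5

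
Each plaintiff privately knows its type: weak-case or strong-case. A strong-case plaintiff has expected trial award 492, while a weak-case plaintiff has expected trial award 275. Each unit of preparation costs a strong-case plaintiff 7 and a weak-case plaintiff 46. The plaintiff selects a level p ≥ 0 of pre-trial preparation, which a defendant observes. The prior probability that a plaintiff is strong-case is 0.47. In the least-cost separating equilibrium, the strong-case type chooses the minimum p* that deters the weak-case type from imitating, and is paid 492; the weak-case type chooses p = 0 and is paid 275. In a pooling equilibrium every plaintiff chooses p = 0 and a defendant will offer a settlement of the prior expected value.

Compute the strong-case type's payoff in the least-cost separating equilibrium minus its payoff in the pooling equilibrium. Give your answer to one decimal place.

Least-cost separating signal: p* solves 275 = 492 − 46·p*, so p* = (492 − 275)/46 ≈ 4.7174.
Strong-case type's separating payoff: 492 − 7 × p* = 492 − 7 × (492 − 275)/46 = 492 − 1519/46 ≈ 458.978.
Pooling payoff: 0.47 × 492 + 0.53 × 275 = 376.99.
Difference: 458.978 − 376.99 = 81.988, i.e. 82.0 to one decimal place.
The strong-case type prefers to separate.

82.0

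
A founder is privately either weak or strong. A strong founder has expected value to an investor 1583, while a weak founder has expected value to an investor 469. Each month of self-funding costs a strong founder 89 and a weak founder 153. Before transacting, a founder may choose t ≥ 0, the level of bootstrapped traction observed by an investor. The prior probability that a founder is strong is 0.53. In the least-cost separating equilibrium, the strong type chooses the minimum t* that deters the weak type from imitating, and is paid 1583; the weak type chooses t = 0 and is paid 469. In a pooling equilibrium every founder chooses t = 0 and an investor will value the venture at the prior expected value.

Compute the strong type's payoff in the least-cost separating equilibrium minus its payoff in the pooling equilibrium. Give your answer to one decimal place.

-124.4

Least-cost separating signal: t* solves 469 = 1583 − 153·t*, so t* = (1583 − 469)/153 ≈ 7.2810.
Strong type's separating payoff: 1583 − 89 × t* = 1583 − 89 × (1583 − 469)/153 = 1583 − 99146/153 ≈ 934.987.
Pooling payoff: 0.53 × 1583 + 0.47 × 469 = 1059.42.
Difference: 934.987 − 1059.42 = -124.433, i.e. -124.4 to one decimal place.
The strong type would prefer the pooling outcome.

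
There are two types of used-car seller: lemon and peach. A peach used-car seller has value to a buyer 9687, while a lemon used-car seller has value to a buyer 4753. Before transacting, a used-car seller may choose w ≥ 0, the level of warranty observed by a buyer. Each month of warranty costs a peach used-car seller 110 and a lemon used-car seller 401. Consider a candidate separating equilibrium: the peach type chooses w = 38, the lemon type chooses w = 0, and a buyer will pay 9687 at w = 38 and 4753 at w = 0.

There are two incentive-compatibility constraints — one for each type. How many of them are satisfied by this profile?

2

Peach type: signal → 9687 − 110 × 38 = 5507; deviate to 0 → 4753. IC holds (5507 ≥ 4753).
Lemon type: stay at 0 → 4753; mimic → 9687 − 401 × 38 = -5551. IC holds (4753 ≥ -5551).
2 of 2 constraints hold, so this is a separating equilibrium.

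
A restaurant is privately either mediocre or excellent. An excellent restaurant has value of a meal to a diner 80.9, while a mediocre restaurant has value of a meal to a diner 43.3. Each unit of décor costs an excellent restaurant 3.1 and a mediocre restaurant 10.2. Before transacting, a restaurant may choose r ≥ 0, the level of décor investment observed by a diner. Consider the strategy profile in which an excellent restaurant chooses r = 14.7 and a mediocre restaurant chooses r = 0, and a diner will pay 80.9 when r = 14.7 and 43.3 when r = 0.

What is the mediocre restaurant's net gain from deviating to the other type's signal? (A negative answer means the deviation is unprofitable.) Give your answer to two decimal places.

-112.34

Playing r = 0 the mediocre restaurant receives 43.3.
Deviating to r = 14.7 brings payment 80.9 at cost 10.2 × 14.7 = 149.94, netting -69.04.
Gain from deviating: -69.04 − 43.3 = -112.34.
The gain is negative, so the mediocre type's incentive-compatibility constraint is satisfied.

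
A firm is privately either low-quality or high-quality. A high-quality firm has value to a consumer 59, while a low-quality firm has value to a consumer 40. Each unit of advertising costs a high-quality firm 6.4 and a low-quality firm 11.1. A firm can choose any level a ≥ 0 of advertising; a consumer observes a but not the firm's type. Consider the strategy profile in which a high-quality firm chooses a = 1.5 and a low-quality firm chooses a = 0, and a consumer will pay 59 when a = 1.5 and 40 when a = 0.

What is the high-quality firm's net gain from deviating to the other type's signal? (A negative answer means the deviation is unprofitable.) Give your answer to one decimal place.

Playing a = 1.5 the high-quality firm receives 59 − 6.4 × 1.5 = 49.4.
Deviating to a = 0 yields 40 instead.
Gain from deviating: 40 − 49.4 = -9.4.
The gain is negative, so the high-quality type's incentive-compatibility constraint is satisfied.

-9.4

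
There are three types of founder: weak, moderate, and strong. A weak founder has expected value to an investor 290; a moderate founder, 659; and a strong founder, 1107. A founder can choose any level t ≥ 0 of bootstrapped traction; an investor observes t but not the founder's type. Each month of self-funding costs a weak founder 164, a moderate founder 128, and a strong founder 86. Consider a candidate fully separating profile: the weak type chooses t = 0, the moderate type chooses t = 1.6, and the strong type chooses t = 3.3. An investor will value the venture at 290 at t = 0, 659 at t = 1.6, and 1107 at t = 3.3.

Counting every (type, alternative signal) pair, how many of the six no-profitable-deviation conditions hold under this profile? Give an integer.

Moderate (own payoff 659 − 128×1.6 = 454.2): to t=0 gives 290 → no gain ✓; to t=3.3 gives 1107 − 128×3.3 = 684.6 → profitable ✗.
Weak (own payoff 290): to t=1.6 gives 659 − 164×1.6 = 396.6 → profitable ✗; to t=3.3 gives 1107 − 164×3.3 = 565.8 → profitable ✗.
Strong (own payoff 1107 − 86×3.3 = 823.2): to t=0 gives 290 → no gain ✓; to t=1.6 gives 659 − 86×1.6 = 521.4 → no gain ✓.
3 of the 6 constraints hold; not an equilibrium.

3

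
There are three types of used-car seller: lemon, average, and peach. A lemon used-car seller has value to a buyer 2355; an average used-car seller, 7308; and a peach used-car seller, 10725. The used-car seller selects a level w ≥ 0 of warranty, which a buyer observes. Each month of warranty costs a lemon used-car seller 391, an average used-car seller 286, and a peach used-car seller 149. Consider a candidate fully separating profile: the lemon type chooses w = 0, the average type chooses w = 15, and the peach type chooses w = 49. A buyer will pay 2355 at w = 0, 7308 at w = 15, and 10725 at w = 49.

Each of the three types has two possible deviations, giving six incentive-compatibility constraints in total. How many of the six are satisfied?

Lemon (own payoff 2355): to w=15 gives 7308 − 391×15 = 1443 → no gain ✓; to w=49 gives 10725 − 391×49 = -8434 → no gain ✓.
Peach (own payoff 10725 − 149×49 = 3424): to w=0 gives 2355 → no gain ✓; to w=15 gives 7308 − 149×15 = 5073 → profitable ✗.
Average (own payoff 7308 − 286×15 = 3018): to w=0 gives 2355 → no gain ✓; to w=49 gives 10725 − 286×49 = -3289 → no gain ✓.
5 of the 6 constraints hold; not an equilibrium.

5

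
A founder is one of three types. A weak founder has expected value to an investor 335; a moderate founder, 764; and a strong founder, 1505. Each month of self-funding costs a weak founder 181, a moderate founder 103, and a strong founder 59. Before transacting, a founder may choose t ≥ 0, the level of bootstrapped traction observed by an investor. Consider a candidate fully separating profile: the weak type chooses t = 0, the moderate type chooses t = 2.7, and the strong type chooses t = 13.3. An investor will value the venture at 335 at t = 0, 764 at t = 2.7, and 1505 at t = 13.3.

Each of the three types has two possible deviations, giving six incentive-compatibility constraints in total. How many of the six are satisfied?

6

Weak (own payoff 335): to t=2.7 gives 764 − 181×2.7 = 275.3 → no gain ✓; to t=13.3 gives 1505 − 181×13.3 = -902.3 → no gain ✓.
Strong (own payoff 1505 − 59×13.3 = 720.3): to t=0 gives 335 → no gain ✓; to t=2.7 gives 764 − 59×2.7 = 604.7 → no gain ✓.
Moderate (own payoff 764 − 103×2.7 = 485.9): to t=0 gives 335 → no gain ✓; to t=13.3 gives 1505 − 103×13.3 = 135.1 → no gain ✓.
6 of the 6 constraints hold; this profile is a separating equilibrium.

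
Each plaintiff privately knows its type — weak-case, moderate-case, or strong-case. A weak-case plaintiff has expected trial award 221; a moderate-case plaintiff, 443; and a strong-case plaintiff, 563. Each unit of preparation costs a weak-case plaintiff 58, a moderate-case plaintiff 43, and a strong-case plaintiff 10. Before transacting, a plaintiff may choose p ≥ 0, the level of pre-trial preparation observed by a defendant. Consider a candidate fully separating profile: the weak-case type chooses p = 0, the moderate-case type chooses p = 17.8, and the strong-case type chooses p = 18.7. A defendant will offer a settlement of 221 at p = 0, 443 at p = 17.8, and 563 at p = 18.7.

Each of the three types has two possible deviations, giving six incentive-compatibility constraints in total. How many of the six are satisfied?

4

Weak-case (own payoff 221): to p=17.8 gives 443 − 58×17.8 = -589.4 → no gain ✓; to p=18.7 gives 563 − 58×18.7 = -521.6 → no gain ✓.
Strong-case (own payoff 563 − 10×18.7 = 376): to p=0 gives 221 → no gain ✓; to p=17.8 gives 443 − 10×17.8 = 265 → no gain ✓.
Moderate-case (own payoff 443 − 43×17.8 = -322.4): to p=0 gives 221 → profitable ✗; to p=18.7 gives 563 − 43×18.7 = -241.1 → profitable ✗.
4 of the 6 constraints hold; not an equilibrium.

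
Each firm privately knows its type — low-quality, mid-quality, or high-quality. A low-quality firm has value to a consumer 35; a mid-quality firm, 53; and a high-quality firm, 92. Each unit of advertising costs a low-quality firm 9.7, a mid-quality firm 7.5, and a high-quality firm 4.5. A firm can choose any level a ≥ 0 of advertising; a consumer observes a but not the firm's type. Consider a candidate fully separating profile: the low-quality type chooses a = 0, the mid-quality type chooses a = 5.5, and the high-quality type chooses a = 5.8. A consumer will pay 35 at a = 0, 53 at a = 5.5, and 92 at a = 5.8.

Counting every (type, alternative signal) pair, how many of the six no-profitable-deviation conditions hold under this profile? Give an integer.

3

Low-quality (own payoff 35): to a=5.5 gives 53 − 9.7×5.5 = -0.35 → no gain ✓; to a=5.8 gives 92 − 9.7×5.8 = 35.74 → profitable ✗.
Mid-quality (own payoff 53 − 7.5×5.5 = 11.75): to a=0 gives 35 → profitable ✗; to a=5.8 gives 92 − 7.5×5.8 = 48.5 → profitable ✗.
High-quality (own payoff 92 − 4.5×5.8 = 65.9): to a=0 gives 35 → no gain ✓; to a=5.5 gives 53 − 4.5×5.5 = 28.25 → no gain ✓.
3 of the 6 constraints hold; not an equilibrium.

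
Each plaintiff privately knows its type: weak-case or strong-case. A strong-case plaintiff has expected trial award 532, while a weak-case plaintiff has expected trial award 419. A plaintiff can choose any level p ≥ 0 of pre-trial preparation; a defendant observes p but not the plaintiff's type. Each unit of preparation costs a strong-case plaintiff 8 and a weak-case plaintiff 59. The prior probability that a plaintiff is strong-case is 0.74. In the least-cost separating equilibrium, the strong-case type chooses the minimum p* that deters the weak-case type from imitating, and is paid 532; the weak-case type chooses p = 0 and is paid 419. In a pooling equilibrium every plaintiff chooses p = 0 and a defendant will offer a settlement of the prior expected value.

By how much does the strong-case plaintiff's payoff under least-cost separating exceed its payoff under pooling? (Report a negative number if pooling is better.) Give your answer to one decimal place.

14.1

Least-cost separating signal: p* solves 419 = 532 − 59·p*, so p* = (532 − 419)/59 ≈ 1.9153.
Strong-case type's separating payoff: 532 − 8 × p* = 532 − 8 × (532 − 419)/59 = 532 − 904/59 ≈ 516.678.
Pooling payoff: 0.74 × 532 + 0.26 × 419 = 502.62.
Difference: 516.678 − 502.62 = 14.058, i.e. 14.1 to one decimal place.
The strong-case type prefers to separate.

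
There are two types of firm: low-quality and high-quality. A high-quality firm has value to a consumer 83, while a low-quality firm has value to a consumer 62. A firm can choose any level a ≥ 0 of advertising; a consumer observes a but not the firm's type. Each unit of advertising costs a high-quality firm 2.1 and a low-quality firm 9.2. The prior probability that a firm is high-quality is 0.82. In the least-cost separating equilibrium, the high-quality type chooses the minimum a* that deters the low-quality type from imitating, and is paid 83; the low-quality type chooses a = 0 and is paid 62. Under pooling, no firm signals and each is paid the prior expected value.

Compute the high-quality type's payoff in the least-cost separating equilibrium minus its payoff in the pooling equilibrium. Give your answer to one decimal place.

Least-cost separating signal: a* solves 62 = 83 − 9.2·a*, so a* = (83 − 62)/9.2 ≈ 2.2826.
High-quality type's separating payoff: 83 − 2.1 × a* = 83 − 2.1 × (83 − 62)/9.2 = 83 − 44.1/9.2 ≈ 78.207.
Pooling payoff: 0.82 × 83 + 0.18 × 62 = 79.22.
Difference: 78.207 − 79.22 = -1.013, i.e. -1.0 to one decimal place.
The high-quality type would prefer the pooling outcome.

-1.0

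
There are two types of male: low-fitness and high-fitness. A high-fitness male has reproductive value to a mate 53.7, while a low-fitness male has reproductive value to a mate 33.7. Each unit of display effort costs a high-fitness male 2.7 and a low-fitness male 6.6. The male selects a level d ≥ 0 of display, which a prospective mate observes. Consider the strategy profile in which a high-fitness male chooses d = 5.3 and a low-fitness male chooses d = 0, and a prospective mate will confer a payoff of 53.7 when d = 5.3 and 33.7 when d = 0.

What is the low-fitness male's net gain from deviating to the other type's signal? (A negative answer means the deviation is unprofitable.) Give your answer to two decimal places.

Playing d = 0 the low-fitness male receives 33.7.
Deviating to d = 5.3 brings payment 53.7 at cost 6.6 × 5.3 = 34.98, netting 18.72.
Gain from deviating: 18.72 − 33.7 = -14.98.
The gain is negative, so the low-fitness type's incentive-compatibility constraint is satisfied.

-14.98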